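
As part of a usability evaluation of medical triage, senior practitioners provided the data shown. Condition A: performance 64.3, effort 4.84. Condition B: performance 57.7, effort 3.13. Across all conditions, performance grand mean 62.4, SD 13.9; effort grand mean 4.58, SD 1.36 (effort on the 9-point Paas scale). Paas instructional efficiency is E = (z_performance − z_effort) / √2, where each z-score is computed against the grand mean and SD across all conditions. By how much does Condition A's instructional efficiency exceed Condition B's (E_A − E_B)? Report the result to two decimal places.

-0.55

Condition A: z_P = (64.3 − 62.4)/13.9 = 0.1367; z_E = (4.84 − 4.58)/1.36 = 0.1912; E_A = (0.1367 − 0.1912)/√2 = -0.0385.
Condition B: z_P = (57.7 − 62.4)/13.9 = -0.3381; z_E = (3.13 − 4.58)/1.36 = -1.0662; E_B = (-0.3381 − (-1.0662))/√2 = 0.5148.
E_A − E_B = -0.0385 − 0.5148 = -0.5533 ≈ -0.55.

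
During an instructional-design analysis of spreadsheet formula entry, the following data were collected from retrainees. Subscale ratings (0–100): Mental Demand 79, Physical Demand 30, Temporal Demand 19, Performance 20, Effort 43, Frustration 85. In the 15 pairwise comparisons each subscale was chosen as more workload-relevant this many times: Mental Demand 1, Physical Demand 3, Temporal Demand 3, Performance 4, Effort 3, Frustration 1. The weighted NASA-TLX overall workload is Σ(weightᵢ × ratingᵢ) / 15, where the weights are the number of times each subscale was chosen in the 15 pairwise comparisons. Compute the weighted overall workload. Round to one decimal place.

34.7

The tallies are the weights (they sum to 15).
Weighted sum = 1·79 + 3·30 + 3·19 + 4·20 + 3·43 + 1·85
            = 79 + 90 + 57 + 80 + 129 + 85 = 520.
Overall workload = 520 / 15 = 34.6667 ≈ 34.7.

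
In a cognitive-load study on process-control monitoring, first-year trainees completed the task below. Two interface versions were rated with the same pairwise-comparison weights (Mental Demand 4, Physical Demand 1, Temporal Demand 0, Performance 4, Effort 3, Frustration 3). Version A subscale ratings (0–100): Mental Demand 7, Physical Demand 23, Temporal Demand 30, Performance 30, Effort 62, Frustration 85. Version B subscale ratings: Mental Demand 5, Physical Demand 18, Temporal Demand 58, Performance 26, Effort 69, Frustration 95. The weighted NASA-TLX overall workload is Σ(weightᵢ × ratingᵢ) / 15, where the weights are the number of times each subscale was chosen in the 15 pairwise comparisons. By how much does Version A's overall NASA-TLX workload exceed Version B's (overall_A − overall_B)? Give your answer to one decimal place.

Version A weighted sum = 4·7 + 1·23 + 0·30 + 4·30 + 3·62 + 3·85 = 28 + 23 + 0 + 120 + 186 + 255 = 612; overall_A = 612/15 = 40.8000.
Version B weighted sum = 4·5 + 1·18 + 0·58 + 4·26 + 3·69 + 3·95 = 20 + 18 + 0 + 104 + 207 + 285 = 634; overall_B = 634/15 = 42.2667.
Difference = 40.8000 − 42.2667 = -1.4667 ≈ -1.5.

-1.5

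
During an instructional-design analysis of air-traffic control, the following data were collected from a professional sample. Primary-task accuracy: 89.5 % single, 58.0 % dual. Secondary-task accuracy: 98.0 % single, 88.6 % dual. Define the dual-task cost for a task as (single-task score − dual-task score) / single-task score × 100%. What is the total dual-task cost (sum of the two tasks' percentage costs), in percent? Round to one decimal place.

Primary cost = (89.5 − 58.0) / 89.5 × 100% = 35.1955%.
Secondary cost = (98.0 − 88.6) / 98.0 × 100% = 9.5918%.
Total = 35.1955% + 9.5918% = 44.7873% ≈ 44.8%.

44.8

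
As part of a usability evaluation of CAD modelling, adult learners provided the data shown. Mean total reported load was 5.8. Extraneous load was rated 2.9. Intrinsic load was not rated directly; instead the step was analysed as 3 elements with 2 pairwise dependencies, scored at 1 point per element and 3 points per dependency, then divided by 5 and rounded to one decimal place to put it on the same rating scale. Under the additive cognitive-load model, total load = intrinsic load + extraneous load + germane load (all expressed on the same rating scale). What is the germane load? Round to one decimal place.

1.1

Intrinsic (element-interactivity): (3 × 1 + 2 × 3) / 5 = 9 / 5 = 1.8000 → 1.8.
germane load = total − intrinsic − extraneous
             = 5.8 − 1.8 − 2.9 = 1.1.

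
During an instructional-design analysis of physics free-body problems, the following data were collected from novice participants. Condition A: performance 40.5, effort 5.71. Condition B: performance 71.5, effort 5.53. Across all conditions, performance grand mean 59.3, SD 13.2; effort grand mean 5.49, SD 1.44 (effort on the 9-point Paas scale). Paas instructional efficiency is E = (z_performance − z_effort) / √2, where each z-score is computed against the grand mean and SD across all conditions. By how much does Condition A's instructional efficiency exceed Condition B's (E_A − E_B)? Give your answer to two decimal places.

Condition A: z_P = (40.5 − 59.3)/13.2 = -1.4242; z_E = (5.71 − 5.49)/1.44 = 0.1528; E_A = (-1.4242 − 0.1528)/√2 = -1.1151.
Condition B: z_P = (71.5 − 59.3)/13.2 = 0.9242; z_E = (5.53 − 5.49)/1.44 = 0.0278; E_B = (0.9242 − 0.0278)/√2 = 0.6339.
E_A − E_B = -1.1151 − 0.6339 = -1.7490 ≈ -1.75.

-1.75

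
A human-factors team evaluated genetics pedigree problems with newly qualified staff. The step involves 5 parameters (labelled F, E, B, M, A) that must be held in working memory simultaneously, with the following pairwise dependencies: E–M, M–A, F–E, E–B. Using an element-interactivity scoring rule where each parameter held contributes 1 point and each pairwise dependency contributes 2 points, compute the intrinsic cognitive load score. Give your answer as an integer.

Count of parameters held simultaneously: 5.
Count of pairwise dependencies listed: 4.
Element contribution: 5 × 1 = 5.
Interaction contribution: 4 × 2 = 8.
Intrinsic load = 5 + 8 = 13.

13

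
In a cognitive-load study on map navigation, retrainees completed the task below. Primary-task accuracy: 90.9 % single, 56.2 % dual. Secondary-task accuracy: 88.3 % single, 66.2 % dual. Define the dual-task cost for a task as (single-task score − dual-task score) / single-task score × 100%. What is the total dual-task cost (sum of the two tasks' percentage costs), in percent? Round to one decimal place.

63.2

Primary cost = (90.9 − 56.2) / 90.9 × 100% = 38.1738%.
Secondary cost = (88.3 − 66.2) / 88.3 × 100% = 25.0283%.
Total = 38.1738% + 25.0283% = 63.2021% ≈ 63.2%.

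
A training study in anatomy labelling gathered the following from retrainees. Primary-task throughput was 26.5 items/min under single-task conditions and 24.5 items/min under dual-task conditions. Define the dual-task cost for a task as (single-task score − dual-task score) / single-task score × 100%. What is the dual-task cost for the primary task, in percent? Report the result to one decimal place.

Cost = (26.5 − 24.5) / 26.5 × 100%
     = 2.0000 / 26.5 × 100% = 7.5472%.
≈ 7.5%.

7.5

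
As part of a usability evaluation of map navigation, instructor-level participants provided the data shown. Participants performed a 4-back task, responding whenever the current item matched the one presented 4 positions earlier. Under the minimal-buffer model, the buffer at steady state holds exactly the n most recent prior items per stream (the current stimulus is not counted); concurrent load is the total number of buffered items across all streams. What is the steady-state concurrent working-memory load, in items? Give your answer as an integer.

4

The buffer holds the 4 most recent prior items.
Steady-state concurrent load = 4 items.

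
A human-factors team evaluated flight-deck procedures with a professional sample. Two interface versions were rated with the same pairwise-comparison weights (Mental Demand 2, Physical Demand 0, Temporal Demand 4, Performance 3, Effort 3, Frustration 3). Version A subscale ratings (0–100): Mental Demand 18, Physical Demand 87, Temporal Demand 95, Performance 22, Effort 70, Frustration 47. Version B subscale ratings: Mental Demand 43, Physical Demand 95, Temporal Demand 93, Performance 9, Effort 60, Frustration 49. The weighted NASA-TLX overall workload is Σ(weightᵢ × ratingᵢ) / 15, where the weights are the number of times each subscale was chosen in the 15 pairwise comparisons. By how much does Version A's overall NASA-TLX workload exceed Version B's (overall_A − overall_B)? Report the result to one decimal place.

1.4

Version A weighted sum = 2·18 + 0·87 + 4·95 + 3·22 + 3·70 + 3·47 = 36 + 0 + 380 + 66 + 210 + 141 = 833; overall_A = 833/15 = 55.5333.
Version B weighted sum = 2·43 + 0·95 + 4·93 + 3·9 + 3·60 + 3·49 = 86 + 0 + 372 + 27 + 180 + 147 = 812; overall_B = 812/15 = 54.1333.
Difference = 55.5333 − 54.1333 = 1.4000 ≈ 1.4.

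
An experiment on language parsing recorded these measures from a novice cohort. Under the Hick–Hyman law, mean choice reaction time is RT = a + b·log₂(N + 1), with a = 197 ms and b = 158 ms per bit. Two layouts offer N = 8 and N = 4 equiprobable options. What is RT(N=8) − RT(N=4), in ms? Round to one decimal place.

RT(8) = 197 + 158·log₂(9) = 197 + 158·3.1699 = 697.8442 ms.
RT(4) = 197 + 158·log₂(5) = 197 + 158·2.3219 = 563.8602 ms.
Difference = 697.8442 − 563.8602 = 133.9840 ≈ 134.0 ms.

134.0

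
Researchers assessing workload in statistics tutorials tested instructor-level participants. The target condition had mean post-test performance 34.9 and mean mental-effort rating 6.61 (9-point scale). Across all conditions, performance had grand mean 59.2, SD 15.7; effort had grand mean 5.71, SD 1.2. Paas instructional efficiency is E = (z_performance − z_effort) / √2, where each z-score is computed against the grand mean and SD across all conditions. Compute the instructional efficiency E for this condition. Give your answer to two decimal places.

z_performance = (34.9 − 59.2) / 15.7 = -24.3000 / 15.7 = -1.5478.
z_effort = (6.61 − 5.71) / 1.2 = 0.9000 / 1.2 = 0.7500.
z_P − z_E = -1.5478 − 0.7500 = -2.2978.
E = -2.2978 / √2 = -2.2978 / 1.41421 = -1.6248 ≈ -1.62.

-1.62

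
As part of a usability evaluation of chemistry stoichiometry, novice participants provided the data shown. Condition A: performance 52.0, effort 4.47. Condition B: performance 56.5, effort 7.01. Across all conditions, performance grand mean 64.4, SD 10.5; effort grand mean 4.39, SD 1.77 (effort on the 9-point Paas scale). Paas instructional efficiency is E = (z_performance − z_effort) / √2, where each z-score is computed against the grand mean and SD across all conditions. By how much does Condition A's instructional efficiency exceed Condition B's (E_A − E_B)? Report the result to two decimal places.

0.71

Condition A: z_P = (52.0 − 64.4)/10.5 = -1.1810; z_E = (4.47 − 4.39)/1.77 = 0.0452; E_A = (-1.1810 − 0.0452)/√2 = -0.8671.
Condition B: z_P = (56.5 − 64.4)/10.5 = -0.7524; z_E = (7.01 − 4.39)/1.77 = 1.4802; E_B = (-0.7524 − 1.4802)/√2 = -1.5787.
E_A − E_B = -0.8671 − (-1.5787) = 0.7116 ≈ 0.71.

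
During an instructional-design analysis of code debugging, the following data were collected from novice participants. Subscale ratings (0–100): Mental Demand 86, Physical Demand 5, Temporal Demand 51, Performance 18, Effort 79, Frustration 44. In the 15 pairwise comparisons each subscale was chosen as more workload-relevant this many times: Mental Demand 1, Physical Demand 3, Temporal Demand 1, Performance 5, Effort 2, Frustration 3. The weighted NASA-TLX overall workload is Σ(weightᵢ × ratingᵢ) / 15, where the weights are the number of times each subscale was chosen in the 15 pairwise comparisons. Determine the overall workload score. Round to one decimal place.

35.5

The tallies are the weights (they sum to 15).
Weighted sum = 1·86 + 3·5 + 1·51 + 5·18 + 2·79 + 3·44
            = 86 + 15 + 51 + 90 + 158 + 132 = 532.
Overall workload = 532 / 15 = 35.4667 ≈ 35.5.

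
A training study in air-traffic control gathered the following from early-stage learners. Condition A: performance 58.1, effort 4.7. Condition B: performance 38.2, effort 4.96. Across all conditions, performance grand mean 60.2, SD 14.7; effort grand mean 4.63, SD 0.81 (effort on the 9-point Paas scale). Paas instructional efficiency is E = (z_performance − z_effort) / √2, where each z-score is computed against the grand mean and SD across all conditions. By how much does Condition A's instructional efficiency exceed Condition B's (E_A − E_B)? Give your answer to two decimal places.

Condition A: z_P = (58.1 − 60.2)/14.7 = -0.1429; z_E = (4.7 − 4.63)/0.81 = 0.0864; E_A = (-0.1429 − 0.0864)/√2 = -0.1621.
Condition B: z_P = (38.2 − 60.2)/14.7 = -1.4966; z_E = (4.96 − 4.63)/0.81 = 0.4074; E_B = (-1.4966 − 0.4074)/√2 = -1.3463.
E_A − E_B = -0.1621 − (-1.3463) = 1.1842 ≈ 1.18.

1.18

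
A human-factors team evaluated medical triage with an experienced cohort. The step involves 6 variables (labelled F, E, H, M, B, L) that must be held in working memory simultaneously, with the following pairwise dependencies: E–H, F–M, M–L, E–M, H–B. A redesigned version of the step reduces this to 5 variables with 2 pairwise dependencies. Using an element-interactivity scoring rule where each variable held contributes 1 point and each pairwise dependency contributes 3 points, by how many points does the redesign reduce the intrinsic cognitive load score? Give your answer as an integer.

10

Original: 6 × 1 + 5 × 3 = 6 + 15 = 21.
Redesigned: 5 × 1 + 2 × 3 = 5 + 6 = 11.
Reduction = 21 − 11 = 10.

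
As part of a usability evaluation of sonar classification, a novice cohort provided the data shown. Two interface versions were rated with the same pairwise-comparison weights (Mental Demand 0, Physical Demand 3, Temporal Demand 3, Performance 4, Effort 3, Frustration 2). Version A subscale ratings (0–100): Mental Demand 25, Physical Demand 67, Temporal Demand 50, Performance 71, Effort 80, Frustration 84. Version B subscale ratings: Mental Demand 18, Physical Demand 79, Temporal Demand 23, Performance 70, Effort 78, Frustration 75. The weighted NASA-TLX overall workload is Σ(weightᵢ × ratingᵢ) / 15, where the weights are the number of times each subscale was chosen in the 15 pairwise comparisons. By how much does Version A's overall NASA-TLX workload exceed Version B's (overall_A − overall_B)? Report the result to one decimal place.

4.9

Version A weighted sum = 0·25 + 3·67 + 3·50 + 4·71 + 3·80 + 2·84 = 0 + 201 + 150 + 284 + 240 + 168 = 1043; overall_A = 1043/15 = 69.5333.
Version B weighted sum = 0·18 + 3·79 + 3·23 + 4·70 + 3·78 + 2·75 = 0 + 237 + 69 + 280 + 234 + 150 = 970; overall_B = 970/15 = 64.6667.
Difference = 69.5333 − 64.6667 = 4.8666 ≈ 4.9.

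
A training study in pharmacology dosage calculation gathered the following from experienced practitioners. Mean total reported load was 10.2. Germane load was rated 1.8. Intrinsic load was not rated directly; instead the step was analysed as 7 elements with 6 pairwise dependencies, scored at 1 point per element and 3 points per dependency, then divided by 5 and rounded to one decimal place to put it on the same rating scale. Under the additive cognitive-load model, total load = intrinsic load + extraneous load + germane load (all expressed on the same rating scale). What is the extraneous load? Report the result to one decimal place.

3.4

Intrinsic (element-interactivity): (7 × 1 + 6 × 3) / 5 = 25 / 5 = 5.0000 → 5.0.
extraneous load = total − intrinsic − germane
             = 10.2 − 5.0 − 1.8 = 3.4.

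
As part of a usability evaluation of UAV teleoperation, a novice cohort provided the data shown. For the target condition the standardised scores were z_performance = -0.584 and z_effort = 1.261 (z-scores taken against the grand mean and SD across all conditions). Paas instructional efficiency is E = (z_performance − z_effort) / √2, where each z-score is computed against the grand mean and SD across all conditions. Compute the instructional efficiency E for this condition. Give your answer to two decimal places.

-1.30

z_P − z_E = -0.584 − 1.261 = -1.8450.
E = -1.8450 / √2 = -1.8450 / 1.41421 = -1.3046 ≈ -1.30.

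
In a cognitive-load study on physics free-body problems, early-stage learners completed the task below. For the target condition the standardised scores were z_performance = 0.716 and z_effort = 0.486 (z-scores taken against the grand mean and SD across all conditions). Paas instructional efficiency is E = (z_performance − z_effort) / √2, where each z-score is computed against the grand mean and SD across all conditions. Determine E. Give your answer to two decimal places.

z_P − z_E = 0.716 − 0.486 = 0.2300.
E = 0.2300 / √2 = 0.2300 / 1.41421 = 0.1626 ≈ 0.16.

0.16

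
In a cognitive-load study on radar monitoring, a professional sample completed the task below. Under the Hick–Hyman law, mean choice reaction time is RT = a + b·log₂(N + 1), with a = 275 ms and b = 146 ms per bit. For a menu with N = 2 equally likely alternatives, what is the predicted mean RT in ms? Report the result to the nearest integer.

log₂(2 + 1) = log₂(3) = 1.5850.
RT = 275 + 146 × 1.5850 = 275 + 231.4100 = 506.4100 ms.
≈ 506 ms.

506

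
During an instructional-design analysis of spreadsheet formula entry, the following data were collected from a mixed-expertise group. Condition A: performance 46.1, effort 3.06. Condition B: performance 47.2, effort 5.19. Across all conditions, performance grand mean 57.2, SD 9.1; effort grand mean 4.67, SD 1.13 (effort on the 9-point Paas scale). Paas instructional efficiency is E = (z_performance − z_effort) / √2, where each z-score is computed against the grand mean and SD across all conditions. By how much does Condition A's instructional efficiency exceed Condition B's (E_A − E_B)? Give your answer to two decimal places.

Condition A: z_P = (46.1 − 57.2)/9.1 = -1.2198; z_E = (3.06 − 4.67)/1.13 = -1.4248; E_A = (-1.2198 − (-1.4248))/√2 = 0.1450.
Condition B: z_P = (47.2 − 57.2)/9.1 = -1.0989; z_E = (5.19 − 4.67)/1.13 = 0.4602; E_B = (-1.0989 − 0.4602)/√2 = -1.1025.
E_A − E_B = 0.1450 − (-1.1025) = 1.2475 ≈ 1.25.

1.25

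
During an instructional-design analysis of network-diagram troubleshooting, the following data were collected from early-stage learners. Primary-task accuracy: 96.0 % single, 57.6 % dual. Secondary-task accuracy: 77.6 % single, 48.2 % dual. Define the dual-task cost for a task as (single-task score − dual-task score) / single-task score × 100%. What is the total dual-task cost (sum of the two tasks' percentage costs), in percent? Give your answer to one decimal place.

Primary cost = (96.0 − 57.6) / 96.0 × 100% = 40.0000%.
Secondary cost = (77.6 − 48.2) / 77.6 × 100% = 37.8866%.
Total = 40.0000% + 37.8866% = 77.8866% ≈ 77.9%.

77.9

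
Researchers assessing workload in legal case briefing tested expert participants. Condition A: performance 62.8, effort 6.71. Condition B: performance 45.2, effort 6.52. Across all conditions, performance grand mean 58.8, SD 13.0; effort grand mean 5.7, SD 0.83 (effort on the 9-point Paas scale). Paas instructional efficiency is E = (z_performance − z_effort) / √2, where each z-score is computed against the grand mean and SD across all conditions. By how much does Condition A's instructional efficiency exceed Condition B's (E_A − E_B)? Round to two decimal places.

0.80

Condition A: z_P = (62.8 − 58.8)/13.0 = 0.3077; z_E = (6.71 − 5.7)/0.83 = 1.2169; E_A = (0.3077 − 1.2169)/√2 = -0.6429.
Condition B: z_P = (45.2 − 58.8)/13.0 = -1.0462; z_E = (6.52 − 5.7)/0.83 = 0.9880; E_B = (-1.0462 − 0.9880)/√2 = -1.4384.
E_A − E_B = -0.6429 − (-1.4384) = 0.7955 ≈ 0.80.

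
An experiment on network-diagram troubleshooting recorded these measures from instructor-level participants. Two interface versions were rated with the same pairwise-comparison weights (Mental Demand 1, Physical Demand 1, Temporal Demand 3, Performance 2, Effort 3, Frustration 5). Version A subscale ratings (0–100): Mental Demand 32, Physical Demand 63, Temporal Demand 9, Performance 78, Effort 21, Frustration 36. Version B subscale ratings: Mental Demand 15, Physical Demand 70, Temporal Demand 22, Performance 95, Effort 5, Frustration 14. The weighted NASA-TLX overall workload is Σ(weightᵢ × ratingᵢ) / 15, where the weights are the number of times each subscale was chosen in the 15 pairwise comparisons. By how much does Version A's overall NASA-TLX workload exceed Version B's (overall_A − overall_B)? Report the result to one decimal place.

6.3

Version A weighted sum = 1·32 + 1·63 + 3·9 + 2·78 + 3·21 + 5·36 = 32 + 63 + 27 + 156 + 63 + 180 = 521; overall_A = 521/15 = 34.7333.
Version B weighted sum = 1·15 + 1·70 + 3·22 + 2·95 + 3·5 + 5·14 = 15 + 70 + 66 + 190 + 15 + 70 = 426; overall_B = 426/15 = 28.4000.
Difference = 34.7333 − 28.4000 = 6.3333 ≈ 6.3.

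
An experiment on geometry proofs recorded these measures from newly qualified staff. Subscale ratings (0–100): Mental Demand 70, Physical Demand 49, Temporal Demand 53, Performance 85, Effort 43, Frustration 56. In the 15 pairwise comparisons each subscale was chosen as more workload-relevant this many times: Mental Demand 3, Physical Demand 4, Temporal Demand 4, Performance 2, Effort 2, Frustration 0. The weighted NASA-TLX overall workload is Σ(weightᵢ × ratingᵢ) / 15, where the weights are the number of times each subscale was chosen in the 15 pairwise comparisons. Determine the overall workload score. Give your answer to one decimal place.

The tallies are the weights (they sum to 15).
Weighted sum = 3·70 + 4·49 + 4·53 + 2·85 + 2·43 + 0·56
            = 210 + 196 + 212 + 170 + 86 + 0 = 874.
Overall workload = 874 / 15 = 58.2667 ≈ 58.3.

58.3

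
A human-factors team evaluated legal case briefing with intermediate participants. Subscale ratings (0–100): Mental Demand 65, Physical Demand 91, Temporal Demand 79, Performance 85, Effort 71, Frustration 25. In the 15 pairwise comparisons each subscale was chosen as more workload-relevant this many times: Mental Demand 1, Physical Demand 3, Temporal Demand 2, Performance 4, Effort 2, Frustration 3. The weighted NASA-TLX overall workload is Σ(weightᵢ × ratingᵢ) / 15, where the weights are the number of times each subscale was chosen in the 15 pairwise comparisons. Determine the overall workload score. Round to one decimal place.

70.2

The tallies are the weights (they sum to 15).
Weighted sum = 1·65 + 3·91 + 2·79 + 4·85 + 2·71 + 3·25
            = 65 + 273 + 158 + 340 + 142 + 75 = 1053.
Overall workload = 1053 / 15 = 70.2000 ≈ 70.2.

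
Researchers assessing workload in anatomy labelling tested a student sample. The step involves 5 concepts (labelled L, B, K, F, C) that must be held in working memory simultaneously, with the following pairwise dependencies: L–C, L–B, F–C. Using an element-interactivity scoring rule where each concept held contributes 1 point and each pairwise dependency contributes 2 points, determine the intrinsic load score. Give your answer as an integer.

11

Count of concepts held simultaneously: 5.
Count of pairwise dependencies listed: 3.
Element contribution: 5 × 1 = 5.
Interaction contribution: 3 × 2 = 6.
Intrinsic load = 5 + 6 = 11.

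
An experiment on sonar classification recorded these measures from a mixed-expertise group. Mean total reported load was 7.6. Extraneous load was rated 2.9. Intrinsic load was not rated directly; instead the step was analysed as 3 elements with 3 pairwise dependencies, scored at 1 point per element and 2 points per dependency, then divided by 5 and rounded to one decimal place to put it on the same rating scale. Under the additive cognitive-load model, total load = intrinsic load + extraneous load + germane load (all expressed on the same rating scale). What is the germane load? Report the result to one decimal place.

2.9

Intrinsic (element-interactivity): (3 × 1 + 3 × 2) / 5 = 9 / 5 = 1.8000 → 1.8.
germane load = total − intrinsic − extraneous
             = 7.6 − 1.8 − 2.9 = 2.9.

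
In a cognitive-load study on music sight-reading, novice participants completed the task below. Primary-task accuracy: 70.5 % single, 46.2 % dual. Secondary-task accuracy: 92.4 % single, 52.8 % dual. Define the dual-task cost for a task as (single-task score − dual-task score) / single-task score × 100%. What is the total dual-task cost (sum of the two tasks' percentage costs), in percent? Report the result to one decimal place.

Primary cost = (70.5 − 46.2) / 70.5 × 100% = 34.4681%.
Secondary cost = (92.4 − 52.8) / 92.4 × 100% = 42.8571%.
Total = 34.4681% + 42.8571% = 77.3252% ≈ 77.3%.

77.3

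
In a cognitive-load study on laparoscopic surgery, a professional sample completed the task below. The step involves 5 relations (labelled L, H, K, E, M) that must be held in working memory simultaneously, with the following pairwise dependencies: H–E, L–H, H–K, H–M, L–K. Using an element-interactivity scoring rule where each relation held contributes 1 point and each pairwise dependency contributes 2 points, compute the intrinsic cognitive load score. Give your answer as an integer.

Count of relations held simultaneously: 5.
Count of pairwise dependencies listed: 5.
Element contribution: 5 × 1 = 5.
Interaction contribution: 5 × 2 = 10.
Intrinsic load = 5 + 10 = 15.

15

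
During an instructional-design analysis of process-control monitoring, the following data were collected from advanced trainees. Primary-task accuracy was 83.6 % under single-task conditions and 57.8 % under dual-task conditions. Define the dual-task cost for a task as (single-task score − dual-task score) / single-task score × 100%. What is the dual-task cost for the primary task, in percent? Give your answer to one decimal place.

Cost = (83.6 − 57.8) / 83.6 × 100%
     = 25.8000 / 83.6 × 100% = 30.8612%.
≈ 30.9%.

30.9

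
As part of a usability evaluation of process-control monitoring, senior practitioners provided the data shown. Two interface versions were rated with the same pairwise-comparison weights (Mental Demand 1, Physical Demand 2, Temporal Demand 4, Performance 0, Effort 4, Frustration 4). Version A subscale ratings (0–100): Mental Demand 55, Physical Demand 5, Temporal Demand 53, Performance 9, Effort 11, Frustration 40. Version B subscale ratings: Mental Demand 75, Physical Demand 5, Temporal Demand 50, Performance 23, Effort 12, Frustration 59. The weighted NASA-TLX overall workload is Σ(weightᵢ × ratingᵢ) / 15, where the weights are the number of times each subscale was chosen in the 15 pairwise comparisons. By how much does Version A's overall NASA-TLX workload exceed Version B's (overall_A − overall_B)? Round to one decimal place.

-5.9

Version A weighted sum = 1·55 + 2·5 + 4·53 + 0·9 + 4·11 + 4·40 = 55 + 10 + 212 + 0 + 44 + 160 = 481; overall_A = 481/15 = 32.0667.
Version B weighted sum = 1·75 + 2·5 + 4·50 + 0·23 + 4·12 + 4·59 = 75 + 10 + 200 + 0 + 48 + 236 = 569; overall_B = 569/15 = 37.9333.
Difference = 32.0667 − 37.9333 = -5.8666 ≈ -5.9.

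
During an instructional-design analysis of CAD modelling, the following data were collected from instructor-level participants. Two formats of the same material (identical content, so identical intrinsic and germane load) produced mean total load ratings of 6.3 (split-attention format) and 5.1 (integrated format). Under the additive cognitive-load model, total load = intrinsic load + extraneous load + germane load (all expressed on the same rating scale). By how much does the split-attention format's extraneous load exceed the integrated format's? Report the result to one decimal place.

Intrinsic and germane load are equal across formats, so the difference in total load equals the difference in extraneous load.
Extraneous-load difference = 6.3 − 5.1 = 1.2.

1.2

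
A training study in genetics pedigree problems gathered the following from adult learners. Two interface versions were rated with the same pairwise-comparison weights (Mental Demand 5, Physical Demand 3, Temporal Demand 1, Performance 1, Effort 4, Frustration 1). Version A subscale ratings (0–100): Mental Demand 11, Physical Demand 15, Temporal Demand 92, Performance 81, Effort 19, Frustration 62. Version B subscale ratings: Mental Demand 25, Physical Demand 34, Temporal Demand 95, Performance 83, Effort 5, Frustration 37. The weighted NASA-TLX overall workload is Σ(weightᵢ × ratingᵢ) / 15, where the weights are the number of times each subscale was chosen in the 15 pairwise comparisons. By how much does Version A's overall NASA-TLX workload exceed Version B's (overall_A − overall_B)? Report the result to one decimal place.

-3.4

Version A weighted sum = 5·11 + 3·15 + 1·92 + 1·81 + 4·19 + 1·62 = 55 + 45 + 92 + 81 + 76 + 62 = 411; overall_A = 411/15 = 27.4000.
Version B weighted sum = 5·25 + 3·34 + 1·95 + 1·83 + 4·5 + 1·37 = 125 + 102 + 95 + 83 + 20 + 37 = 462; overall_B = 462/15 = 30.8000.
Difference = 27.4000 − 30.8000 = -3.4000 ≈ -3.4.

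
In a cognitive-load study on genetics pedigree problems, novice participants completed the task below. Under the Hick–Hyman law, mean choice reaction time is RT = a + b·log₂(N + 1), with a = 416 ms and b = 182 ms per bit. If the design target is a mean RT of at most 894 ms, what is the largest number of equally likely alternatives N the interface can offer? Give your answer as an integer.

5

Set 416 + 182·log₂(N + 1) ≤ 894.
log₂(N + 1) ≤ (894 − 416) / 182 = 2.6264.
N + 1 ≤ 2^2.6264 = 6.1748.
N ≤ 5.1748, so the largest integer N is 5.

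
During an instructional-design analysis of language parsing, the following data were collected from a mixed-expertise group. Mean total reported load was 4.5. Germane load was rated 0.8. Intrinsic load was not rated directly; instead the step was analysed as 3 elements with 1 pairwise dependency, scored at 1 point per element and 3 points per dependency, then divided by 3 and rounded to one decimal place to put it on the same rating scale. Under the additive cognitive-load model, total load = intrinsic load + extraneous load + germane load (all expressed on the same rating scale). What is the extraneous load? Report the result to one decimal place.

1.7

Intrinsic (element-interactivity): (3 × 1 + 1 × 3) / 3 = 6 / 3 = 2.0000 → 2.0.
extraneous load = total − intrinsic − germane
             = 4.5 − 2.0 − 0.8 = 1.7.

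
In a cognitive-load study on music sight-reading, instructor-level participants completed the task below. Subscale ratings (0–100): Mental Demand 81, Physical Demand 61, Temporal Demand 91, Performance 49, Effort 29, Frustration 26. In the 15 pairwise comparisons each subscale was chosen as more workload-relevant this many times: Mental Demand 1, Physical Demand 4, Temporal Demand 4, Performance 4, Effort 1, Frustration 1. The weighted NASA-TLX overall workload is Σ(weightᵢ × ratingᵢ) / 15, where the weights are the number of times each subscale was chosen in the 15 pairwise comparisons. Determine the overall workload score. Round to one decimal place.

The tallies are the weights (they sum to 15).
Weighted sum = 1·81 + 4·61 + 4·91 + 4·49 + 1·29 + 1·26
            = 81 + 244 + 364 + 196 + 29 + 26 = 940.
Overall workload = 940 / 15 = 62.6667 ≈ 62.7.

62.7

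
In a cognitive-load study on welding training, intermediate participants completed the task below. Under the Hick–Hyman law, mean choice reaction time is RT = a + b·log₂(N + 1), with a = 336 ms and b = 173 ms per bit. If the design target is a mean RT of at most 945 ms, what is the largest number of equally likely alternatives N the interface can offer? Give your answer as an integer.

10

Set 336 + 173·log₂(N + 1) ≤ 945.
log₂(N + 1) ≤ (945 − 336) / 173 = 3.5202.
N + 1 ≤ 2^3.5202 = 11.4732.
N ≤ 10.4732, so the largest integer N is 10.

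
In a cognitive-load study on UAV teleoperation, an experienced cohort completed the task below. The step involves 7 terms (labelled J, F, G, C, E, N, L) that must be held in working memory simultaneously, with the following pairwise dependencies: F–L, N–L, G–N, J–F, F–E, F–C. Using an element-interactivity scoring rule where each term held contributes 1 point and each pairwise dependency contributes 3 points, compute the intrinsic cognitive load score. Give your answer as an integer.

Count of terms held simultaneously: 7.
Count of pairwise dependencies listed: 6.
Element contribution: 7 × 1 = 7.
Interaction contribution: 6 × 3 = 18.
Intrinsic load = 7 + 18 = 25.

25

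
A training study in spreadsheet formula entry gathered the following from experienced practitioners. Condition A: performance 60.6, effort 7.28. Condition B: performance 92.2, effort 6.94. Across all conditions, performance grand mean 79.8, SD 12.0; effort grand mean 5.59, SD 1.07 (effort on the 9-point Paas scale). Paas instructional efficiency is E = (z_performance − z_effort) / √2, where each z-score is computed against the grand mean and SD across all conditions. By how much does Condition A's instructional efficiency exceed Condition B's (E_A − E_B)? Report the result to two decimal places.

Condition A: z_P = (60.6 − 79.8)/12.0 = -1.6000; z_E = (7.28 − 5.59)/1.07 = 1.5794; E_A = (-1.6000 − 1.5794)/√2 = -2.2482.
Condition B: z_P = (92.2 − 79.8)/12.0 = 1.0333; z_E = (6.94 − 5.59)/1.07 = 1.2617; E_B = (1.0333 − 1.2617)/√2 = -0.1615.
E_A − E_B = -2.2482 − (-0.1615) = -2.0867 ≈ -2.09.

-2.09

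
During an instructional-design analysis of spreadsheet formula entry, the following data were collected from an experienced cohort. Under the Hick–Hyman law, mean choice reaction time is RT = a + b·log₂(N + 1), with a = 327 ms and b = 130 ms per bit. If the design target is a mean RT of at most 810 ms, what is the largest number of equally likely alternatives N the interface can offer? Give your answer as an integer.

Set 327 + 130·log₂(N + 1) ≤ 810.
log₂(N + 1) ≤ (810 − 327) / 130 = 3.7154.
N + 1 ≤ 2^3.7154 = 13.1355.
N ≤ 12.1355, so the largest integer N is 12.

12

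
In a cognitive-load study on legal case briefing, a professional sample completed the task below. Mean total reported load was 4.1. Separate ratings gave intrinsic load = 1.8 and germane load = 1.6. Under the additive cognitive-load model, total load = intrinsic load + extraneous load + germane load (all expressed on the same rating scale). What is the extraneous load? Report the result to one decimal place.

extraneous load = total − intrinsic − germane
             = 4.1 − 1.8 − 1.6 = 0.7.

0.7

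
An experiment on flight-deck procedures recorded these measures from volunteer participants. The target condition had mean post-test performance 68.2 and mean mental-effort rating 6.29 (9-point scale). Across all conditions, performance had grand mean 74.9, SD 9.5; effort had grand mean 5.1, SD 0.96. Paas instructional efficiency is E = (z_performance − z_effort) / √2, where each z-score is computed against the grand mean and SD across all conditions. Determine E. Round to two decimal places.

-1.38

z_performance = (68.2 − 74.9) / 9.5 = -6.7000 / 9.5 = -0.7053.
z_effort = (6.29 − 5.1) / 0.96 = 1.1900 / 0.96 = 1.2396.
z_P − z_E = -0.7053 − 1.2396 = -1.9449.
E = -1.9449 / √2 = -1.9449 / 1.41421 = -1.3753 ≈ -1.38.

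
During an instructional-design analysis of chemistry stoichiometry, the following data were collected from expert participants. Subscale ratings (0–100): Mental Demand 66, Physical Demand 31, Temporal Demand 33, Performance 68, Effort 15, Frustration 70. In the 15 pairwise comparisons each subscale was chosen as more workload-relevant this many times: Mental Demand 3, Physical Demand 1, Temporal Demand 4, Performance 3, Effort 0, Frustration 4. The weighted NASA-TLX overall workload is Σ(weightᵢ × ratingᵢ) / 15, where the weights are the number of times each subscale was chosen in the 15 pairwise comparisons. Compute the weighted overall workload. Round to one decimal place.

56.3

The tallies are the weights (they sum to 15).
Weighted sum = 3·66 + 1·31 + 4·33 + 3·68 + 0·15 + 4·70
            = 198 + 31 + 132 + 204 + 0 + 280 = 845.
Overall workload = 845 / 15 = 56.3333 ≈ 56.3.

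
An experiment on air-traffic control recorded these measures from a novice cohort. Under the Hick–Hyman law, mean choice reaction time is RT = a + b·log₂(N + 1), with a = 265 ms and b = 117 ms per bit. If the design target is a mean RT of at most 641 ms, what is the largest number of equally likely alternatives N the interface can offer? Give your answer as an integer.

Set 265 + 117·log₂(N + 1) ≤ 641.
log₂(N + 1) ≤ (641 − 265) / 117 = 3.2137.
N + 1 ≤ 2^3.2137 = 9.2773.
N ≤ 8.2773, so the largest integer N is 8.

8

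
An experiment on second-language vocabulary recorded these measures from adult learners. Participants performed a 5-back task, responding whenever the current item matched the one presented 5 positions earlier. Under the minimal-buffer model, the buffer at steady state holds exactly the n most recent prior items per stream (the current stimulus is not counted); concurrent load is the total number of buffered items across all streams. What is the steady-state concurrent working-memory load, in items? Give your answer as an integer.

The buffer holds the 5 most recent prior items.
Steady-state concurrent load = 5 items.

5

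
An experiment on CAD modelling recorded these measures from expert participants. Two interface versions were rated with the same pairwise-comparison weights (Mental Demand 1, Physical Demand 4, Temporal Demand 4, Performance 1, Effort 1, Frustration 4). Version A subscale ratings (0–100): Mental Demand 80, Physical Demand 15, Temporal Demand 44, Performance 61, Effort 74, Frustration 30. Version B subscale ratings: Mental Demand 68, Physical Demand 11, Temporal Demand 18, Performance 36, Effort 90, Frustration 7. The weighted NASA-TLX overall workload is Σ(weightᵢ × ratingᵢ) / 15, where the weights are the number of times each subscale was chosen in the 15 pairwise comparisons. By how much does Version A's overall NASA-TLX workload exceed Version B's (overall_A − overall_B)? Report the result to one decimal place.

Version A weighted sum = 1·80 + 4·15 + 4·44 + 1·61 + 1·74 + 4·30 = 80 + 60 + 176 + 61 + 74 + 120 = 571; overall_A = 571/15 = 38.0667.
Version B weighted sum = 1·68 + 4·11 + 4·18 + 1·36 + 1·90 + 4·7 = 68 + 44 + 72 + 36 + 90 + 28 = 338; overall_B = 338/15 = 22.5333.
Difference = 38.0667 − 22.5333 = 15.5334 ≈ 15.5.

15.5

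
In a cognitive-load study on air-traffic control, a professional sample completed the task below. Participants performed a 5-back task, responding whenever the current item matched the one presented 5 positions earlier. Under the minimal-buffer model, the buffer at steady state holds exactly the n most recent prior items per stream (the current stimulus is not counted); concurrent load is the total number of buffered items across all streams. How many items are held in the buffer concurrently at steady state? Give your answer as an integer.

The buffer holds the 5 most recent prior items.
Steady-state concurrent load = 5 items.

5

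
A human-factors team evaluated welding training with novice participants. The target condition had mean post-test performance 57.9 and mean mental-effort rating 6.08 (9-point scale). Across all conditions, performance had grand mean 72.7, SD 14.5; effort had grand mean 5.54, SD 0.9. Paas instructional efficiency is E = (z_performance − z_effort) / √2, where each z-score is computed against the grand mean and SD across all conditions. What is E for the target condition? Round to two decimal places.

-1.15

z_performance = (57.9 − 72.7) / 14.5 = -14.8000 / 14.5 = -1.0207.
z_effort = (6.08 − 5.54) / 0.9 = 0.5400 / 0.9 = 0.6000.
z_P − z_E = -1.0207 − 0.6000 = -1.6207.
E = -1.6207 / √2 = -1.6207 / 1.41421 = -1.1460 ≈ -1.15.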